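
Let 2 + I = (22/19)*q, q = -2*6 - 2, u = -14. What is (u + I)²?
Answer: 374544/361 ≈ 1037.5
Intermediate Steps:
q = -14 (q = -12 - 2 = -14)
I = -346/19 (I = -2 + (22/19)*(-14) = -2 - 308/19 = -346/19 ≈ -18.211)
(u + I)² = (-14 - 346/19)² = (-612/19)² = 374544/361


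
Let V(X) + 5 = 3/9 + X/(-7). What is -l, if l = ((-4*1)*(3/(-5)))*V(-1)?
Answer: 76/7 ≈ 10.857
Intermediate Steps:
V(X) = -14/3 - X/7 (V(X) = -5 + (3/9 + X/(-7)) = -5 + (3*(1/9) + X*(-1/7)) = -5 + (1/3 - X/7) = -14/3 - X/7)
l = -76/7 (l = ((-4*1)*(3/(-5)))*(-14/3 - 1/7*(-1)) = (-12*(-1)/5)*(-14/3 + 1/7) = -4*(-3/5)*(-95/21) = (12/5)*(-95/21) = -76/7 ≈ -10.857)
-l = -1*(-76/7) = 76/7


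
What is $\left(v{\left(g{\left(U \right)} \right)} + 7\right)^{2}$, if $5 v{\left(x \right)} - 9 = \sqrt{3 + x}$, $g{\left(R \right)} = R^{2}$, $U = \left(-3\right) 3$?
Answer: $\frac{404}{5} + \frac{176 \sqrt{21}}{25} \approx 113.06$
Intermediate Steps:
$U = -9$
$v{\left(x \right)} = \frac{9}{5} + \frac{\sqrt{3 + x}}{5}$
$\left(v{\left(g{\left(U \right)} \right)} + 7\right)^{2} = \left(\left(\frac{9}{5} + \frac{\sqrt{3 + \left(-9\right)^{2}}}{5}\right) + 7\right)^{2} = \left(\left(\frac{9}{5} + \frac{\sqrt{3 + 81}}{5}\right) + 7\right)^{2} = \left(\left(\frac{9}{5} + \frac{\sqrt{84}}{5}\right) + 7\right)^{2} = \left(\left(\frac{9}{5} + \frac{2 \sqrt{21}}{5}\right) + 7\right)^{2} = \left(\frac{44}{5} + \frac{2 \sqrt{21}}{5}\right)^{2}$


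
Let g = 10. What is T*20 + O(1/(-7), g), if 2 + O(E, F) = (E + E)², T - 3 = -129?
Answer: -123574/49 ≈ -2521.9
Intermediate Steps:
T = -126 (T = 3 - 129 = -126)
O(E, F) = -2 + 4*E² (O(E, F) = -2 + (E + E)² = -2 + (2*E)² = -2 + 4*E²)
T*20 + O(1/(-7), g) = -126*20 + (-2 + 4*(1/(-7))²) = -2520 + (-2 + 4*(-⅐)²) = -2520 + (-2 + 4*(1/49)) = -2520 + (-2 + 4/49) = -2520 - 94/49 = -123574/49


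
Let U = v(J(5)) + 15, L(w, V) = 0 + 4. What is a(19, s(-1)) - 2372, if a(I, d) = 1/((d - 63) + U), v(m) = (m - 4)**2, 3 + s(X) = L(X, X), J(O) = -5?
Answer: -80647/34 ≈ -2372.0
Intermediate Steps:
L(w, V) = 4
s(X) = 1 (s(X) = -3 + 4 = 1)
v(m) = (-4 + m)**2
U = 96 (U = (-4 - 5)**2 + 15 = (-9)**2 + 15 = 81 + 15 = 96)
a(I, d) = 1/(33 + d) (a(I, d) = 1/((d - 63) + 96) = 1/((-63 + d) + 96) = 1/(33 + d))
a(19, s(-1)) - 2372 = 1/(33 + 1) - 2372 = 1/34 - 2372 = -80647/34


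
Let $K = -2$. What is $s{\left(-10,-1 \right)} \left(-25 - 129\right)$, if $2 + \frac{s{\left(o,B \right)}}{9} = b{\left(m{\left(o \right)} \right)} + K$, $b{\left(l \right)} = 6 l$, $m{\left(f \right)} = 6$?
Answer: $-44352$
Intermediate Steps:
$s{\left(o,B \right)} = 288$ ($s{\left(o,B \right)} = -18 + 9 \left(6 \cdot 6 - 2\right) = -18 + 9 \left(36 - 2\right) = -18 + 9 \cdot 34 = -18 + 306 = 288$)
$s{\left(-10,-1 \right)} \left(-25 - 129\right) = 288 \left(-25 - 129\right) = 288 \left(-154\right) = -44352$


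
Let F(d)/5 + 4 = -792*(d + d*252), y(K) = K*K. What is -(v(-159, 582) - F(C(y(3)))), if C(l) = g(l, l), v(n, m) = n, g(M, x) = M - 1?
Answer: -8014901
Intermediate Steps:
g(M, x) = -1 + M
y(K) = K²
C(l) = -1 + l
F(d) = -20 - 1001880*d (F(d) = -20 + 5*(-792*(d + d*252)) = -20 + 5*(-792*(d + 252*d)) = -20 + 5*(-200376*d) = -20 - 1001880*d)
-(v(-159, 582) - F(C(y(3)))) = -(-159 - (-20 - 1001880*(-1 + 3²))) = -(-159 - (-20 - 1001880*(-1 + 9))) = -(-159 - (-20 - 1001880*8)) = -(-159 - (-20 - 8015040)) = -(-159 - 1*(-8015060)) = -(-159 + 8015060) = -1*8014901 = -8014901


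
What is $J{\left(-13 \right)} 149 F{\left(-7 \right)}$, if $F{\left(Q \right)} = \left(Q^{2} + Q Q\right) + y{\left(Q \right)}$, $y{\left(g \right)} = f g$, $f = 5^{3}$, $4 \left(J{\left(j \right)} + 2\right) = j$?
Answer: $\frac{2431233}{4} \approx 6.0781 \cdot 10^{5}$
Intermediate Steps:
$J{\left(j \right)} = -2 + \frac{j}{4}$
$f = 125$
$y{\left(g \right)} = 125 g$
$F{\left(Q \right)} = 2 Q^{2} + 125 Q$ ($F{\left(Q \right)} = \left(Q^{2} + Q Q\right) + 125 Q = \left(Q^{2} + Q^{2}\right) + 125 Q = 2 Q^{2} + 125 Q$)
$J{\left(-13 \right)} 149 F{\left(-7 \right)} = \left(-2 + \frac{1}{4} \left(-13\right)\right) 149 \left(- 7 \left(125 + 2 \left(-7\right)\right)\right) = \left(-2 - \frac{13}{4}\right) 149 \left(- 7 \left(125 - 14\right)\right) = \left(- \frac{21}{4}\right) 149 \left(\left(-7\right) 111\right) = \left(- \frac{3129}{4}\right) \left(-777\right) = \frac{2431233}{4}$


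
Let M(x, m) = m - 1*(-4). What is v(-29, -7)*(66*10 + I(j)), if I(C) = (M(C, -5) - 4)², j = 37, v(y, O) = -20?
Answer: -13700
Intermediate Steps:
M(x, m) = 4 + m (M(x, m) = m + 4 = 4 + m)
I(C) = 25 (I(C) = ((4 - 5) - 4)² = (-1 - 4)² = (-5)² = 25)
v(-29, -7)*(66*10 + I(j)) = -20*(66*10 + 25) = -20*(660 + 25) = -20*685 = -13700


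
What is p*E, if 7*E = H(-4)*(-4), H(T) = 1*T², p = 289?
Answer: -18496/7 ≈ -2642.3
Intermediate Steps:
H(T) = T²
E = -64/7 (E = ((-4)²*(-4))/7 = (16*(-4))/7 = (⅐)*(-64) = -64/7 ≈ -9.1429)
p*E = 289*(-64/7) = -18496/7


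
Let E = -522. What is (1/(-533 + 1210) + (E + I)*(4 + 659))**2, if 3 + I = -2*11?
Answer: 60280804998078016/458329 ≈ 1.3152e+11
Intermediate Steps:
I = -25 (I = -3 - 2*11 = -3 - 22 = -25)
(1/(-533 + 1210) + (E + I)*(4 + 659))**2 = (1/(-533 + 1210) + (-522 - 25)*(4 + 659))**2 = (1/677 - 547*663)**2 = (1/677 - 362661)**2 = (-245521496/677)**2 = 60280804998078016/458329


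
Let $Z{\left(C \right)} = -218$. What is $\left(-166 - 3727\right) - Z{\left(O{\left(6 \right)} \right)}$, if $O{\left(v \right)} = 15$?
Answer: $-3675$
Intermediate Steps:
$\left(-166 - 3727\right) - Z{\left(O{\left(6 \right)} \right)} = \left(-166 - 3727\right) - -218 = -3893 + 218 = -3675$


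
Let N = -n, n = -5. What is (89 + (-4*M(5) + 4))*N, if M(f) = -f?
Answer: 565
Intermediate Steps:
N = 5 (N = -1*(-5) = 5)
(89 + (-4*M(5) + 4))*N = (89 + (-(-4)*5 + 4))*5 = (89 + (-4*(-5) + 4))*5 = (89 + (20 + 4))*5 = (89 + 24)*5 = 113*5 = 565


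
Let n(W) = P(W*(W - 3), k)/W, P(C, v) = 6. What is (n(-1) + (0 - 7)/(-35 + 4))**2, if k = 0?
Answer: 32041/961 ≈ 33.341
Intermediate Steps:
n(W) = 6/W
(n(-1) + (0 - 7)/(-35 + 4))**2 = (6/(-1) + (0 - 7)/(-35 + 4))**2 = (6*(-1) - 7/(-31))**2 = (-6 - 7*(-1/31))**2 = (-6 + 7/31)**2 = (-179/31)**2 = 32041/961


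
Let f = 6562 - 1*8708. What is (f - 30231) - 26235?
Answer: -58612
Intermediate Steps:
f = -2146 (f = 6562 - 8708 = -2146)
(f - 30231) - 26235 = (-2146 - 30231) - 26235 = -32377 - 26235 = -58612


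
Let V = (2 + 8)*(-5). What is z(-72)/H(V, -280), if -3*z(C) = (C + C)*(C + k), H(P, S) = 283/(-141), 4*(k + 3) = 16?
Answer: 480528/283 ≈ 1698.0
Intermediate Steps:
k = 1 (k = -3 + (1/4)*16 = -3 + 4 = 1)
V = -50 (V = 10*(-5) = -50)
H(P, S) = -283/141 (H(P, S) = 283*(-1/141) = -283/141)
z(C) = -2*C*(1 + C)/3 (z(C) = -(C + C)*(C + 1)/3 = -2*C*(1 + C)/3)
z(-72)/H(V, -280) = (-2/3*(-72)*(1 - 72))/(-283/141) = -2/3*(-72)*(-71)*(-141/283) = -3408*(-141/283) = 480528/283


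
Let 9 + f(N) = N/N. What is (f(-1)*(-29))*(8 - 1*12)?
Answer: -928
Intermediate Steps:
f(N) = -8 (f(N) = -9 + N/N = -9 + 1 = -8)
(f(-1)*(-29))*(8 - 1*12) = (-8*(-29))*(8 - 1*12) = 232*(8 - 12) = 232*(-4) = -928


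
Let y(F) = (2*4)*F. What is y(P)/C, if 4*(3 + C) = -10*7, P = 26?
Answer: -416/41 ≈ -10.146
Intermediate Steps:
y(F) = 8*F
C = -41/2 (C = -3 + (-10*7)/4 = -3 + (¼)*(-70) = -3 - 35/2 = -41/2 ≈ -20.500)
y(P)/C = (8*26)/(-41/2) = 208*(-2/41) = -416/41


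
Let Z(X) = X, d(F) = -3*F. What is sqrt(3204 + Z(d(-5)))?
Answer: sqrt(3219) ≈ 56.736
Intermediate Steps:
sqrt(3204 + Z(d(-5))) = sqrt(3204 - 3*(-5)) = sqrt(3204 + 15) = sqrt(3219)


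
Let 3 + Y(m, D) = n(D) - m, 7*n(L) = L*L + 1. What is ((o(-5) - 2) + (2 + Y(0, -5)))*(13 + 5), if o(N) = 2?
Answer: 342/7 ≈ 48.857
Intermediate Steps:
n(L) = 1/7 + L**2/7 (n(L) = (L*L + 1)/7 = (L**2 + 1)/7 = (1 + L**2)/7 = 1/7 + L**2/7)
Y(m, D) = -20/7 - m + D**2/7 (Y(m, D) = -3 + ((1/7 + D**2/7) - m) = -3 + (1/7 - m + D**2/7) = -20/7 - m + D**2/7)
((o(-5) - 2) + (2 + Y(0, -5)))*(13 + 5) = ((2 - 2) + (2 + (-20/7 - 1*0 + (1/7)*(-5)**2)))*(13 + 5) = (0 + (2 + (-20/7 + 0 + (1/7)*25)))*18 = (0 + (2 + (-20/7 + 0 + 25/7)))*18 = (0 + (2 + 5/7))*18 = (0 + 19/7)*18 = (19/7)*18 = 342/7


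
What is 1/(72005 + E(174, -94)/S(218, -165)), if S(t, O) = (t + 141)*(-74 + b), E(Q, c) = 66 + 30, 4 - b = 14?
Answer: 2513/180948557 ≈ 1.3888e-5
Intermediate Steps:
b = -10 (b = 4 - 1*14 = 4 - 14 = -10)
E(Q, c) = 96
S(t, O) = -11844 - 84*t (S(t, O) = (t + 141)*(-74 - 10) = (141 + t)*(-84) = -11844 - 84*t)
1/(72005 + E(174, -94)/S(218, -165)) = 1/(72005 + 96/(-11844 - 84*218)) = 1/(72005 + 96/(-11844 - 18312)) = 1/(72005 + 96/(-30156)) = 1/(72005 + 96*(-1/30156)) = 1/(72005 - 8/2513) = 1/(180948557/2513) = 2513/180948557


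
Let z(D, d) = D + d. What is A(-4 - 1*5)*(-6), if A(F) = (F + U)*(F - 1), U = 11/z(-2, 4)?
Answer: -210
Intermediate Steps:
U = 11/2 (U = 11/(-2 + 4) = 11/2 ≈ 5.5000)
A(F) = (-1 + F)*(11/2 + F) (A(F) = (F + 11/2)*(F - 1) = (11/2 + F)*(-1 + F) = (-1 + F)*(11/2 + F))
A(-4 - 1*5)*(-6) = (-11/2 + (-4 - 1*5)² + 9*(-4 - 1*5)/2)*(-6) = (-11/2 + (-4 - 5)² + 9*(-4 - 5)/2)*(-6) = (-11/2 + (-9)² + (9/2)*(-9))*(-6) = (-11/2 + 81 - 81/2)*(-6) = 35*(-6) = -210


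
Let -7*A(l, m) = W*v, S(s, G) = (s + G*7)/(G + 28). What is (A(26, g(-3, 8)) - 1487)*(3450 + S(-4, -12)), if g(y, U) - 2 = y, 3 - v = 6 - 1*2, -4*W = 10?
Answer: -143449647/28 ≈ -5.1232e+6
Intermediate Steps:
W = -5/2 (W = -¼*10 = -5/2 ≈ -2.5000)
v = -1 (v = 3 - (6 - 1*2) = 3 - (6 - 2) = 3 - 1*4 = 3 - 4 = -1)
S(s, G) = (s + 7*G)/(28 + G)
g(y, U) = 2 + y
A(l, m) = -5/14 (A(l, m) = -(-5)*(-1)/14 = -⅐*5/2 = -5/14)
(A(26, g(-3, 8)) - 1487)*(3450 + S(-4, -12)) = (-5/14 - 1487)*(3450 + (-4 + 7*(-12))/(28 - 12)) = -20823*(3450 + (-4 - 84)/16)/14 = -20823*(3450 + (1/16)*(-88))/14 = -20823*(3450 - 11/2)/14 = -20823/14*6889/2 = -143449647/28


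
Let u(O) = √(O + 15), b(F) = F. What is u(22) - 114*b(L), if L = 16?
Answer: -1824 + √37 ≈ -1817.9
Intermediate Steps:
u(O) = √(15 + O)
u(22) - 114*b(L) = √(15 + 22) - 114*16 = √37 - 1824 = -1824 + √37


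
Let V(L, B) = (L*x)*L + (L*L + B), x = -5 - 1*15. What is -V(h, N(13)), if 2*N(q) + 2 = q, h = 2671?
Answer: 271101147/2 ≈ 1.3555e+8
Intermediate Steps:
N(q) = -1 + q/2
x = -20 (x = -5 - 15 = -20)
V(L, B) = B - 19*L² (V(L, B) = (L*(-20))*L + (L*L + B) = (-20*L)*L + (L² + B) = -20*L² + (B + L²) = B - 19*L²)
-V(h, N(13)) = -((-1 + (½)*13) - 19*2671²) = -((-1 + 13/2) - 19*7134241) = -(11/2 - 135550579) = -1*(-271101147/2) = 271101147/2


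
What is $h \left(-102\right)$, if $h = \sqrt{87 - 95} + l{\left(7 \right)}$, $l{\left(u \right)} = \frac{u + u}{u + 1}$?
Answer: $- \frac{357}{2} - 204 i \sqrt{2} \approx -178.5 - 288.5 i$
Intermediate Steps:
$l{\left(u \right)} = \frac{2 u}{1 + u}$
$h = \frac{7}{4} + 2 i \sqrt{2}$ ($h = \sqrt{87 - 95} + 2 \cdot 7 \frac{1}{1 + 7} = \sqrt{-8} + 2 \cdot 7 \cdot \frac{1}{8} = 2 i \sqrt{2} + 2 \cdot 7 \cdot \frac{1}{8} = 2 i \sqrt{2} + \frac{7}{4} = \frac{7}{4} + 2 i \sqrt{2} \approx 1.75 + 2.8284 i$)
$h \left(-102\right) = \left(\frac{7}{4} + 2 i \sqrt{2}\right) \left(-102\right) = - \frac{357}{2} - 204 i \sqrt{2}$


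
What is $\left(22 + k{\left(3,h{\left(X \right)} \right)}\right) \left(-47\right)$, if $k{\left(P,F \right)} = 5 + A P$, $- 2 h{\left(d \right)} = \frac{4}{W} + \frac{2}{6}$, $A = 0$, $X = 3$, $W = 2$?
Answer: $-1269$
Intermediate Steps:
$h{\left(d \right)} = - \frac{7}{6}$ ($h{\left(d \right)} = - \frac{\frac{4}{2} + \frac{2}{6}}{2} = - \frac{4 \cdot \frac{1}{2} + 2 \cdot \frac{1}{6}}{2} = - \frac{2 + \frac{1}{3}}{2} = \left(- \frac{1}{2}\right) \frac{7}{3} = - \frac{7}{6}$)
$k{\left(P,F \right)} = 5$ ($k{\left(P,F \right)} = 5 + 0 P = 5 + 0 = 5$)
$\left(22 + k{\left(3,h{\left(X \right)} \right)}\right) \left(-47\right) = \left(22 + 5\right) \left(-47\right) = 27 \left(-47\right) = -1269$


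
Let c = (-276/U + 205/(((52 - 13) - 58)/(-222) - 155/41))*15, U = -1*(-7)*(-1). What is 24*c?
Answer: -1360517040/235417 ≈ -5779.2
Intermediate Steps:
U = -7 (U = 7*(-1) = -7)
c = -56688210/235417 (c = (-276/(-7) + 205/(((52 - 13) - 58)/(-222) - 155/41))*15 = (-276*(-1/7) + 205/((39 - 58)*(-1/222) - 155*1/41))*15 = (276/7 + 205/(-19*(-1/222) - 155/41))*15 = (276/7 + 205/(19/222 - 155/41))*15 = (276/7 + 205/(-33631/9102))*15 = (276/7 + 205*(-9102/33631))*15 = (276/7 - 1865910/33631)*15 = -3779214/235417*15 = -56688210/235417 ≈ -240.80)
24*c = 24*(-56688210/235417) = -1360517040/235417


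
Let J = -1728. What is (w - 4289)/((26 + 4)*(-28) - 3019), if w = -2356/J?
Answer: 1852259/1667088 ≈ 1.1111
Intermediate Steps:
w = 589/432 (w = -2356/(-1728) = -2356*(-1/1728) = 589/432 ≈ 1.3634)
(w - 4289)/((26 + 4)*(-28) - 3019) = (589/432 - 4289)/((26 + 4)*(-28) - 3019) = -1852259/(432*(30*(-28) - 3019)) = -1852259/(432*(-840 - 3019)) = -1852259/432/(-3859) = -1852259/432*(-1/3859) = 1852259/1667088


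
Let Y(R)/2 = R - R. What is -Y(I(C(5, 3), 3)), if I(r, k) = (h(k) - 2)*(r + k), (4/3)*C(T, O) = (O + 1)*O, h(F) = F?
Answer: 0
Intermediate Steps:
C(T, O) = 3*O*(1 + O)/4 (C(T, O) = 3*((O + 1)*O)/4 = 3*((1 + O)*O)/4 = 3*(O*(1 + O))/4 = 3*O*(1 + O)/4)
I(r, k) = (-2 + k)*(k + r) (I(r, k) = (k - 2)*(r + k) = (-2 + k)*(k + r))
Y(R) = 0 (Y(R) = 2*(R - R) = 2*0 = 0)
-Y(I(C(5, 3), 3)) = -1*0 = 0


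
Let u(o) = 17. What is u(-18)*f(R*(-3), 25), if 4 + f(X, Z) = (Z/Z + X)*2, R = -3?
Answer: 272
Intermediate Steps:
f(X, Z) = -2 + 2*X (f(X, Z) = -4 + (Z/Z + X)*2 = -4 + (1 + X)*2 = -4 + (2 + 2*X) = -2 + 2*X)
u(-18)*f(R*(-3), 25) = 17*(-2 + 2*(-3*(-3))) = 17*(-2 + 2*9) = 17*(-2 + 18) = 17*16 = 272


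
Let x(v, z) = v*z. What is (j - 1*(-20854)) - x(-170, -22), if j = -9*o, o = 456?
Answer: 13010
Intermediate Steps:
j = -4104 (j = -9*456 = -4104)
(j - 1*(-20854)) - x(-170, -22) = (-4104 - 1*(-20854)) - (-170)*(-22) = (-4104 + 20854) - 1*3740 = 16750 - 3740 = 13010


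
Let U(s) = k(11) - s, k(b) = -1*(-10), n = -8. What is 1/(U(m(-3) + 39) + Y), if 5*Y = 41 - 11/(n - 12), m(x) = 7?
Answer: -100/2769 ≈ -0.036114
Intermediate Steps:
k(b) = 10
U(s) = 10 - s
Y = 831/100 (Y = (41 - 11/(-8 - 12))/5 = (41 - 11/(-20))/5 = (41 - 1/20*(-11))/5 = (41 + 11/20)/5 = (1/5)*(831/20) = 831/100 ≈ 8.3100)
1/(U(m(-3) + 39) + Y) = 1/((10 - (7 + 39)) + 831/100) = 1/((10 - 1*46) + 831/100) = 1/((10 - 46) + 831/100) = 1/(-36 + 831/100) = 1/(-2769/100) = -100/2769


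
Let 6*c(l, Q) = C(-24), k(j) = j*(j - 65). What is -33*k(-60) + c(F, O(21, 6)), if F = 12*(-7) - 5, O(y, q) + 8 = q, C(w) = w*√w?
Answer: -247500 - 8*I*√6 ≈ -2.475e+5 - 19.596*I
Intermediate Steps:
C(w) = w^(3/2)
O(y, q) = -8 + q
F = -89 (F = -84 - 5 = -89)
k(j) = j*(-65 + j)
c(l, Q) = -8*I*√6 (c(l, Q) = (-24)^(3/2)/6 = (-48*I*√6)/6 = -8*I*√6)
-33*k(-60) + c(F, O(21, 6)) = -(-1980)*(-65 - 60) - 8*I*√6 = -(-1980)*(-125) - 8*I*√6 = -33*7500 - 8*I*√6 = -247500 - 8*I*√6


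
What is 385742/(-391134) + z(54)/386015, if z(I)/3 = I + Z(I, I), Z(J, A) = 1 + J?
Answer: -74387148656/75491795505 ≈ -0.98537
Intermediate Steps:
z(I) = 3 + 6*I (z(I) = 3*(I + (1 + I)) = 3*(1 + 2*I) = 3 + 6*I)
385742/(-391134) + z(54)/386015 = 385742/(-391134) + (3 + 6*54)/386015 = 385742*(-1/391134) + (3 + 324)*(1/386015) = -192871/195567 + 327*(1/386015) = -192871/195567 + 327/386015 = -74387148656/75491795505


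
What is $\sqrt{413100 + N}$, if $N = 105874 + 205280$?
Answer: $\sqrt{724254} \approx 851.03$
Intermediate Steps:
$N = 311154$
$\sqrt{413100 + N} = \sqrt{413100 + 311154} = \sqrt{724254}$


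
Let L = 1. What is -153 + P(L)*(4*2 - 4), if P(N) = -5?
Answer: -173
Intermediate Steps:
-153 + P(L)*(4*2 - 4) = -153 - 5*(4*2 - 4) = -153 - 5*(8 - 4) = -153 - 5*4 = -153 - 20 = -173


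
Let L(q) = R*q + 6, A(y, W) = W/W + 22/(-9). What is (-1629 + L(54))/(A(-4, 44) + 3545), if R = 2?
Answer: -13635/31892 ≈ -0.42754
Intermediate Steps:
A(y, W) = -13/9 (A(y, W) = 1 + 22*(-⅑) = 1 - 22/9 = -13/9)
L(q) = 6 + 2*q (L(q) = 2*q + 6 = 6 + 2*q)
(-1629 + L(54))/(A(-4, 44) + 3545) = (-1629 + (6 + 2*54))/(-13/9 + 3545) = (-1629 + (6 + 108))/(31892/9) = (-1629 + 114)*(9/31892) = -1515*9/31892 = -13635/31892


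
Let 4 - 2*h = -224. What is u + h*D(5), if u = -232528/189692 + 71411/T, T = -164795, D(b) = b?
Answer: 4441625385657/7815073285 ≈ 568.34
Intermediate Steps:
h = 114 (h = 2 - ½*(-224) = 2 + 112 = 114)
u = -12966386793/7815073285 (u = -232528/189692 + 71411/(-164795) = -232528*1/189692 + 71411*(-1/164795) = -58132/47423 - 71411/164795 = -12966386793/7815073285 ≈ -1.6592)
u + h*D(5) = -12966386793/7815073285 + 114*5 = -12966386793/7815073285 + 570 = 4441625385657/7815073285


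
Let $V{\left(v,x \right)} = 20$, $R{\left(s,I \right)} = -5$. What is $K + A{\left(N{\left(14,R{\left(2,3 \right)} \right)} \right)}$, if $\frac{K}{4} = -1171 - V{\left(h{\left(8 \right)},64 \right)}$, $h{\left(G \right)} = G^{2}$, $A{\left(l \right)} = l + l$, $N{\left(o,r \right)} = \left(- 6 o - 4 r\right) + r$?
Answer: $-4902$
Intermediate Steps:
$N{\left(o,r \right)} = - 6 o - 3 r$
$A{\left(l \right)} = 2 l$
$K = -4764$ ($K = 4 \left(-1171 - 20\right) = 4 \left(-1191\right) = -4764$)
$K + A{\left(N{\left(14,R{\left(2,3 \right)} \right)} \right)} = -4764 + 2 \left(\left(-6\right) 14 - -15\right) = -4764 + 2 \left(-84 + 15\right) = -4764 + 2 \left(-69\right) = -4764 - 138 = -4902$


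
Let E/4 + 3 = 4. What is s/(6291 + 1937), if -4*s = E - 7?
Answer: 3/32912 ≈ 9.1152e-5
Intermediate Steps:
E = 4 (E = -12 + 4*4 = -12 + 16 = 4)
s = ¾ (s = -(4 - 7)/4 = -¼*(-3) = ¾ ≈ 0.75000)
s/(6291 + 1937) = 3/(4*(6291 + 1937)) = (¾)/8228 = (¾)*(1/8228) = 3/32912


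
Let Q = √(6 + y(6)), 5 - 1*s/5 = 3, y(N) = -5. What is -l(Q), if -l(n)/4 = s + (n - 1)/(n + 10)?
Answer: 40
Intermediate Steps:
s = 10 (s = 25 - 5*3 = 25 - 15 = 10)
Q = 1 (Q = √(6 - 5) = √1 = 1)
l(n) = -40 - 4*(-1 + n)/(10 + n) (l(n) = -4*(10 + (n - 1)/(n + 10)) = -4*(10 + (-1 + n)/(10 + n)) = -40 - 4*(-1 + n)/(10 + n))
-l(Q) = -44*(-9 - 1*1)/(10 + 1) = -44*(-9 - 1)/11 = -44*(-10)/11 = -1*(-40) = 40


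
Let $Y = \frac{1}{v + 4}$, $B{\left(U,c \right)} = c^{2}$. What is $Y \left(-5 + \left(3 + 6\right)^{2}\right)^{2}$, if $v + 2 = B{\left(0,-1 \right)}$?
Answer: $\frac{5776}{3} \approx 1925.3$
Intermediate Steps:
$v = -1$ ($v = -2 + \left(-1\right)^{2} = -2 + 1 = -1$)
$Y = \frac{1}{3}$ ($Y = \frac{1}{-1 + 4} = \frac{1}{3} \approx 0.33333$)
$Y \left(-5 + \left(3 + 6\right)^{2}\right)^{2} = \frac{\left(-5 + \left(3 + 6\right)^{2}\right)^{2}}{3} = \frac{\left(-5 + 9^{2}\right)^{2}}{3} = \frac{\left(-5 + 81\right)^{2}}{3} = \frac{76^{2}}{3} = \frac{1}{3} \cdot 5776 = \frac{5776}{3}$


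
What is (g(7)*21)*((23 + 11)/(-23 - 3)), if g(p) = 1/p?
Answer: -51/13 ≈ -3.9231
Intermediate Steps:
g(p) = 1/p
(g(7)*21)*((23 + 11)/(-23 - 3)) = (21/7)*((23 + 11)/(-23 - 3)) = ((⅐)*21)*(34/(-26)) = 3*(34*(-1/26)) = 3*(-17/13) = -51/13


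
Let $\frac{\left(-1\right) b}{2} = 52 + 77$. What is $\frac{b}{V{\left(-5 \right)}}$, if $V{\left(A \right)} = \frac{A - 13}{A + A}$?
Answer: $- \frac{430}{3} \approx -143.33$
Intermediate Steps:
$V{\left(A \right)} = \frac{-13 + A}{2 A}$
$b = -258$ ($b = - 2 \left(52 + 77\right) = \left(-2\right) 129 = -258$)
$\frac{b}{V{\left(-5 \right)}} = - \frac{258}{\frac{1}{2} \frac{1}{-5} \left(-13 - 5\right)} = - \frac{258}{\frac{1}{2} \left(- \frac{1}{5}\right) \left(-18\right)} = - \frac{258}{\frac{9}{5}} = \left(-258\right) \frac{5}{9} = - \frac{430}{3}$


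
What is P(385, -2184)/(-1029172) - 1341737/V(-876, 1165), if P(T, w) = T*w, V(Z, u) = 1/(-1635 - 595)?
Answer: 769839569818640/257293 ≈ 2.9921e+9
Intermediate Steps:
V(Z, u) = -1/2230 (V(Z, u) = 1/(-2230) = -1/2230)
P(385, -2184)/(-1029172) - 1341737/V(-876, 1165) = (385*(-2184))/(-1029172) - 1341737/(-1/2230) = -840840*(-1/1029172) - 1341737*(-2230) = 210210/257293 + 2992073510 = 769839569818640/257293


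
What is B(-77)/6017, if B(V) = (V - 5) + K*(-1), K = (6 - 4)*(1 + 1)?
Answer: -86/6017 ≈ -0.014293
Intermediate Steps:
K = 4 (K = 2*2 = 4)
B(V) = -9 + V (B(V) = (V - 5) + 4*(-1) = (-5 + V) - 4 = -9 + V)
B(-77)/6017 = (-9 - 77)/6017 = -86*1/6017 = -86/6017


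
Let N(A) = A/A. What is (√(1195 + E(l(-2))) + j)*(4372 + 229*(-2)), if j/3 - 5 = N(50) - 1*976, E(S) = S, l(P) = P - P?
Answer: -11389740 + 3914*√1195 ≈ -1.1254e+7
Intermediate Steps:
l(P) = 0
N(A) = 1
j = -2910 (j = 15 + 3*(1 - 1*976) = 15 + 3*(1 - 976) = 15 + 3*(-975) = 15 - 2925 = -2910)
(√(1195 + E(l(-2))) + j)*(4372 + 229*(-2)) = (√(1195 + 0) - 2910)*(4372 + 229*(-2)) = (√1195 - 2910)*(4372 - 458) = (-2910 + √1195)*3914 = -11389740 + 3914*√1195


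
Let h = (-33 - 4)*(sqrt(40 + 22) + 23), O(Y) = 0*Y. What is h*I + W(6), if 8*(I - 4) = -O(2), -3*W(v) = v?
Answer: -3406 - 148*sqrt(62) ≈ -4571.4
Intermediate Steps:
O(Y) = 0
W(v) = -v/3
I = 4 (I = 4 + (-1*0)/8 = 4 + (1/8)*0 = 4 + 0 = 4)
h = -851 - 37*sqrt(62) (h = -37*(sqrt(62) + 23) = -37*(23 + sqrt(62)) = -851 - 37*sqrt(62) ≈ -1142.3)
h*I + W(6) = (-851 - 37*sqrt(62))*4 - 1/3*6 = (-3404 - 148*sqrt(62)) - 2 = -3406 - 148*sqrt(62)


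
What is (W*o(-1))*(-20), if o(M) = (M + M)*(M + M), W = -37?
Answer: 2960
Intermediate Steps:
o(M) = 4*M² (o(M) = (2*M)*(2*M) = 4*M²)
(W*o(-1))*(-20) = -148*(-1)²*(-20) = -148*(-20) = 2960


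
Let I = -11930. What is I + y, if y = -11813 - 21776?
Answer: -45519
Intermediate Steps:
y = -33589
I + y = -11930 - 33589 = -45519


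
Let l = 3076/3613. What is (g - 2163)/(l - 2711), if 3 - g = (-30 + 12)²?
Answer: 390204/425729 ≈ 0.91655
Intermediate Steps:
g = -321 (g = 3 - (-30 + 12)² = 3 - 1*(-18)² = 3 - 1*324 = 3 - 324 = -321)
l = 3076/3613 (l = 3076*(1/3613) = 3076/3613 ≈ 0.85137)
(g - 2163)/(l - 2711) = (-321 - 2163)/(3076/3613 - 2711) = -2484/(-9791767/3613) = -2484*(-3613/9791767) = 390204/425729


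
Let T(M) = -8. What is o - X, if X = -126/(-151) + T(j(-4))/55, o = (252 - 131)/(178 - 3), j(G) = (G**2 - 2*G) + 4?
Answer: 711/290675 ≈ 0.0024460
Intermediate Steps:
j(G) = 4 + G**2 - 2*G
o = 121/175 ≈ 0.69143
X = 5722/8305 (X = -126/(-151) - 8/55 = -126*(-1/151) - 8*1/55 = 126/151 - 8/55 = 5722/8305 ≈ 0.68898)
o - X = 121/175 - 1*5722/8305 = 121/175 - 5722/8305 = 711/290675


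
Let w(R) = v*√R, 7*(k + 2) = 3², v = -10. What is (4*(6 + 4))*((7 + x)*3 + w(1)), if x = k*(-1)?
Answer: 3680/7 ≈ 525.71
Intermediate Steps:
k = -5/7 (k = -2 + (⅐)*3² = -2 + (⅐)*9 = -2 + 9/7 = -5/7 ≈ -0.71429)
x = 5/7 (x = -5/7*(-1) = 5/7 ≈ 0.71429)
w(R) = -10*√R
(4*(6 + 4))*((7 + x)*3 + w(1)) = (4*(6 + 4))*((7 + 5/7)*3 - 10*√1) = (4*10)*((54/7)*3 - 10*1) = 40*(162/7 - 10) = 40*(92/7) = 3680/7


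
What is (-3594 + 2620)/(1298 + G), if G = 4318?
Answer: -487/2808 ≈ -0.17343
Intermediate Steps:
(-3594 + 2620)/(1298 + G) = (-3594 + 2620)/(1298 + 4318) = -974/5616 = -974*1/5616 = -487/2808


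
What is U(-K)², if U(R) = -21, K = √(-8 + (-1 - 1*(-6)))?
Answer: 441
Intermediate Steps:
K = I*√3 (K = √(-8 + (-1 + 6)) = √(-8 + 5) = √(-3) = I*√3 ≈ 1.732*I)
U(-K)² = (-21)² = 441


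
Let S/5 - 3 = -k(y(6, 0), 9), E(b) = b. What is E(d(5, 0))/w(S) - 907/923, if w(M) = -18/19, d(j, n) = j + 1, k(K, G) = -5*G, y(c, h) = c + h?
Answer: -20258/2769 ≈ -7.3160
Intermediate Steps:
d(j, n) = 1 + j
S = 240 (S = 15 + 5*(-(-5)*9) = 15 + 5*(-1*(-45)) = 15 + 5*45 = 15 + 225 = 240)
w(M) = -18/19 (w(M) = -18*1/19 = -18/19)
E(d(5, 0))/w(S) - 907/923 = (1 + 5)/(-18/19) - 907/923 = 6*(-19/18) - 907*1/923 = -19/3 - 907/923 = -20258/2769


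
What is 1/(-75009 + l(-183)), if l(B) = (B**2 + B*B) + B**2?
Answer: 1/25458 ≈ 3.9280e-5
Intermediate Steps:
l(B) = 3*B**2 (l(B) = (B**2 + B**2) + B**2 = 2*B**2 + B**2 = 3*B**2)
1/(-75009 + l(-183)) = 1/(-75009 + 3*(-183)**2) = 1/(-75009 + 3*33489) = 1/(-75009 + 100467) = 1/25458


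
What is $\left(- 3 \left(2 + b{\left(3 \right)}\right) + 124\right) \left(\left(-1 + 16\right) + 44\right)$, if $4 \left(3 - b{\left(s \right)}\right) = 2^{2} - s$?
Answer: $\frac{25901}{4} \approx 6475.3$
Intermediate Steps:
$b{\left(s \right)} = 2 + \frac{s}{4}$ ($b{\left(s \right)} = 3 - \frac{2^{2} - s}{4} = 3 - \frac{4 - s}{4} = 3 + \left(-1 + \frac{s}{4}\right) = 2 + \frac{s}{4}$)
$\left(- 3 \left(2 + b{\left(3 \right)}\right) + 124\right) \left(\left(-1 + 16\right) + 44\right) = \left(- 3 \left(2 + \left(2 + \frac{1}{4} \cdot 3\right)\right) + 124\right) \left(\left(-1 + 16\right) + 44\right) = \left(- 3 \left(2 + \left(2 + \frac{3}{4}\right)\right) + 124\right) \left(15 + 44\right) = \left(- 3 \left(2 + \frac{11}{4}\right) + 124\right) 59 = \left(\left(-3\right) \frac{19}{4} + 124\right) 59 = \left(- \frac{57}{4} + 124\right) 59 = \frac{439}{4} \cdot 59 = \frac{25901}{4}$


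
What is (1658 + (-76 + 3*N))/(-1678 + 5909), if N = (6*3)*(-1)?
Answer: 1528/4231 ≈ 0.36114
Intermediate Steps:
N = -18 (N = 18*(-1) = -18)
(1658 + (-76 + 3*N))/(-1678 + 5909) = (1658 + (-76 + 3*(-18)))/(-1678 + 5909) = (1658 + (-76 - 54))/4231 = (1658 - 130)*(1/4231) = 1528*(1/4231) = 1528/4231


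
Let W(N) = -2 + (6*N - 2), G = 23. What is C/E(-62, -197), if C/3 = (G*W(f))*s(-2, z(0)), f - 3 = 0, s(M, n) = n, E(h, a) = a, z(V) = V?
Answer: 0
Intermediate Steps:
f = 3 (f = 3 + 0 = 3)
W(N) = -4 + 6*N (W(N) = -2 + (-2 + 6*N) = -4 + 6*N)
C = 0 (C = 3*((23*(-4 + 6*3))*0) = 3*((23*(-4 + 18))*0) = 3*((23*14)*0) = 3*(322*0) = 3*0 = 0)
C/E(-62, -197) = 0/(-197) = 0*(-1/197) = 0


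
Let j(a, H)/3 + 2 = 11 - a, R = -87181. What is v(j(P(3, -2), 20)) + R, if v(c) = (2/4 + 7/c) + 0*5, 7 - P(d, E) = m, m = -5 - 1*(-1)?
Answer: -261545/3 ≈ -87182.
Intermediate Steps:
m = -4 (m = -5 + 1 = -4)
P(d, E) = 11 (P(d, E) = 7 - 1*(-4) = 7 + 4 = 11)
j(a, H) = 27 - 3*a (j(a, H) = -6 + 3*(11 - a) = -6 + (33 - 3*a) = 27 - 3*a)
v(c) = 1/2 + 7/c (v(c) = (2*(1/4) + 7/c) + 0 = (1/2 + 7/c) + 0 = 1/2 + 7/c)
v(j(P(3, -2), 20)) + R = (14 + (27 - 3*11))/(2*(27 - 3*11)) - 87181 = (14 + (27 - 33))/(2*(27 - 33)) - 87181 = (1/2)*(14 - 6)/(-6) - 87181 = (1/2)*(-1/6)*8 - 87181 = -2/3 - 87181 = -261545/3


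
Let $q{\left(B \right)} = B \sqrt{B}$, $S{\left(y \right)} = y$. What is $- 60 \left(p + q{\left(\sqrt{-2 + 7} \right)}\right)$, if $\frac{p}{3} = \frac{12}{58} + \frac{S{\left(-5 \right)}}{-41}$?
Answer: $- \frac{70380}{1189} - 60 \cdot 5^{\frac{3}{4}} \approx -259.81$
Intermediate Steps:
$q{\left(B \right)} = B^{\frac{3}{2}}$
$p = \frac{1173}{1189}$ ($p = 3 \left(\frac{12}{58} - \frac{5}{-41}\right) = 3 \left(12 \cdot \frac{1}{58} - - \frac{5}{41}\right) = 3 \left(\frac{6}{29} + \frac{5}{41}\right) = 3 \cdot \frac{391}{1189} = \frac{1173}{1189} \approx 0.98654$)
$- 60 \left(p + q{\left(\sqrt{-2 + 7} \right)}\right) = - 60 \left(\frac{1173}{1189} + \left(\sqrt{-2 + 7}\right)^{\frac{3}{2}}\right) = - 60 \left(\frac{1173}{1189} + \left(\sqrt{5}\right)^{\frac{3}{2}}\right) = - 60 \left(\frac{1173}{1189} + 5^{\frac{3}{4}}\right) = - \frac{70380}{1189} - 60 \cdot 5^{\frac{3}{4}}$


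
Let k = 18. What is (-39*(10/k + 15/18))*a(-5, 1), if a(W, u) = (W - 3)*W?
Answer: -6500/3 ≈ -2166.7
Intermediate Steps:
a(W, u) = W*(-3 + W) (a(W, u) = (-3 + W)*W = W*(-3 + W))
(-39*(10/k + 15/18))*a(-5, 1) = (-39*(10/18 + 15/18))*(-5*(-3 - 5)) = (-39*(10*(1/18) + 15*(1/18)))*(-5*(-8)) = -39*(5/9 + ⅚)*40 = -39*25/18*40 = -325/6*40 = -6500/3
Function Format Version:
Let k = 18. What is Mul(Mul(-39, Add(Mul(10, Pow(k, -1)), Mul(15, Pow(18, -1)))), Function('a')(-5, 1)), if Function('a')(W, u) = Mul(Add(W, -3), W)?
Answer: Rational(-6500, 3) ≈ -2166.7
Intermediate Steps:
Function('a')(W, u) = Mul(W, Add(-3, W)) (Function('a')(W, u) = Mul(Add(-3, W), W) = Mul(W, Add(-3, W)))
Mul(Mul(-39, Add(Mul(10, Pow(k, -1)), Mul(15, Pow(18, -1)))), Function('a')(-5, 1)) = Mul(Mul(-39, Add(Mul(10, Pow(18, -1)), Mul(15, Pow(18, -1)))), Mul(-5, Add(-3, -5))) = Mul(Mul(-39, Add(Mul(10, Rational(1, 18)), Mul(15, Rational(1, 18)))), Mul(-5, -8)) = Mul(Mul(-39, Add(Rational(5, 9), Rational(5, 6))), 40) = Mul(Mul(-39, Rational(25, 18)), 40) = Mul(Rational(-325, 6), 40) = Rational(-6500, 3)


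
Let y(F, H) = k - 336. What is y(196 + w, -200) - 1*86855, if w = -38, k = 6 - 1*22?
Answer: -87207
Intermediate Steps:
k = -16 (k = 6 - 22 = -16)
y(F, H) = -352 (y(F, H) = -16 - 336 = -352)
y(196 + w, -200) - 1*86855 = -352 - 1*86855 = -352 - 86855 = -87207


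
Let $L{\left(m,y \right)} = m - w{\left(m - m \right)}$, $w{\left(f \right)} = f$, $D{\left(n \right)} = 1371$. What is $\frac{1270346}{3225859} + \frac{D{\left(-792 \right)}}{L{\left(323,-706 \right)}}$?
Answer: $\frac{690424921}{148850351} \approx 4.6384$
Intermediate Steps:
$L{\left(m,y \right)} = m$ ($L{\left(m,y \right)} = m - \left(m - m\right) = m - 0 = m + 0 = m$)
$\frac{1270346}{3225859} + \frac{D{\left(-792 \right)}}{L{\left(323,-706 \right)}} = \frac{1270346}{3225859} + \frac{1371}{323} = 1270346 \cdot \frac{1}{3225859} + 1371 \cdot \frac{1}{323} = \frac{181478}{460837} + \frac{1371}{323} = \frac{690424921}{148850351}$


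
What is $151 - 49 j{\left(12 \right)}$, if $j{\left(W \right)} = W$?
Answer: $-437$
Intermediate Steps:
$151 - 49 j{\left(12 \right)} = 151 - 588 = -437$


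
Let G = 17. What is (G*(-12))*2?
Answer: -408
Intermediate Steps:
(G*(-12))*2 = (17*(-12))*2 = -204*2 = -408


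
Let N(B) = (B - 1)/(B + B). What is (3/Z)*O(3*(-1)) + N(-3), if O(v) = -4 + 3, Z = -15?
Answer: 13/15 ≈ 0.86667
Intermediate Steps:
O(v) = -1
N(B) = (-1 + B)/(2*B) (N(B) = (-1 + B)/((2*B)) = (-1 + B)*(1/(2*B)) = (-1 + B)/(2*B))
(3/Z)*O(3*(-1)) + N(-3) = (3/(-15))*(-1) + (½)*(-1 - 3)/(-3) = (3*(-1/15))*(-1) + (½)*(-⅓)*(-4) = -⅕*(-1) + ⅔ = ⅕ + ⅔ = 13/15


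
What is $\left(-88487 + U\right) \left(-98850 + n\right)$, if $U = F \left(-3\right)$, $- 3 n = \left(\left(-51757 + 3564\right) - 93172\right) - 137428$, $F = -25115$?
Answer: $77787498$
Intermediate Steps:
$n = 92931$ ($n = - \frac{\left(\left(-51757 + 3564\right) - 93172\right) - 137428}{3} = - \frac{\left(-48193 - 93172\right) - 137428}{3} = - \frac{-141365 - 137428}{3} = \left(- \frac{1}{3}\right) \left(-278793\right) = 92931$)
$U = 75345$ ($U = \left(-25115\right) \left(-3\right) = 75345$)
$\left(-88487 + U\right) \left(-98850 + n\right) = \left(-88487 + 75345\right) \left(-98850 + 92931\right) = \left(-13142\right) \left(-5919\right) = 77787498$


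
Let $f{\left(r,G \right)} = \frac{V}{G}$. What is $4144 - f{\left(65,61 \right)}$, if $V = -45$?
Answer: $\frac{252829}{61} \approx 4144.7$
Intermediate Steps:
$f{\left(r,G \right)} = - \frac{45}{G}$
$4144 - f{\left(65,61 \right)} = 4144 - - \frac{45}{61} = 4144 + \frac{45}{61} = \frac{252829}{61}$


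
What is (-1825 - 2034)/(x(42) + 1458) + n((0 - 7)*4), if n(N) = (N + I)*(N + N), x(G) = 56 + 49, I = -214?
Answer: 21177917/1563 ≈ 13550.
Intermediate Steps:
x(G) = 105
n(N) = 2*N*(-214 + N) (n(N) = (N - 214)*(N + N) = (-214 + N)*(2*N) = 2*N*(-214 + N))
(-1825 - 2034)/(x(42) + 1458) + n((0 - 7)*4) = (-1825 - 2034)/(105 + 1458) + 2*((0 - 7)*4)*(-214 + (0 - 7)*4) = -3859/1563 + 2*(-7*4)*(-214 - 7*4) = -3859*1/1563 + 2*(-28)*(-214 - 28) = -3859/1563 + 2*(-28)*(-242) = -3859/1563 + 13552 = 21177917/1563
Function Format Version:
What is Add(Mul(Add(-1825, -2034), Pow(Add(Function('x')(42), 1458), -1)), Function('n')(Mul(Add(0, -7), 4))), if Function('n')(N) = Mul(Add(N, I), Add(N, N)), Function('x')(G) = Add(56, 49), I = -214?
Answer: Rational(21177917, 1563) ≈ 13550.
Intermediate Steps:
Function('x')(G) = 105
Function('n')(N) = Mul(2, N, Add(-214, N)) (Function('n')(N) = Mul(Add(N, -214), Add(N, N)) = Mul(Add(-214, N), Mul(2, N)) = Mul(2, N, Add(-214, N)))
Add(Mul(Add(-1825, -2034), Pow(Add(Function('x')(42), 1458), -1)), Function('n')(Mul(Add(0, -7), 4))) = Add(Mul(Add(-1825, -2034), Pow(Add(105, 1458), -1)), Mul(2, Mul(Add(0, -7), 4), Add(-214, Mul(Add(0, -7), 4)))) = Add(Mul(-3859, Pow(1563, -1)), Mul(2, Mul(-7, 4), Add(-214, Mul(-7, 4)))) = Add(Mul(-3859, Rational(1, 1563)), Mul(2, -28, Add(-214, -28))) = Add(Rational(-3859, 1563), Mul(2, -28, -242)) = Add(Rational(-3859, 1563), 13552) = Rational(21177917, 1563)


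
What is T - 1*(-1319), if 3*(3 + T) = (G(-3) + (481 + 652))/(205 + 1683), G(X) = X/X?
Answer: 1242493/944 ≈ 1316.2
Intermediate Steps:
G(X) = 1
T = -2643/944 (T = -3 + ((1 + (481 + 652))/(205 + 1683))/3 = -3 + ((1 + 1133)/1888)/3 = -3 + (1134*(1/1888))/3 = -3 + (⅓)*(567/944) = -3 + 189/944 = -2643/944 ≈ -2.7998)
T - 1*(-1319) = -2643/944 - 1*(-1319) = -2643/944 + 1319 = 1242493/944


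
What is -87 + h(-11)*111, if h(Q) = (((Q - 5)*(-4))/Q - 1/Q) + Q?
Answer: -21381/11 ≈ -1943.7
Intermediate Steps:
h(Q) = Q - 1/Q + (20 - 4*Q)/Q (h(Q) = (((-5 + Q)*(-4))/Q - 1/Q) + Q = ((20 - 4*Q)/Q - 1/Q) + Q = (-1/Q + (20 - 4*Q)/Q) + Q = Q - 1/Q + (20 - 4*Q)/Q)
-87 + h(-11)*111 = -87 + (-4 - 11 + 19/(-11))*111 = -87 + (-4 - 11 + 19*(-1/11))*111 = -87 + (-4 - 11 - 19/11)*111 = -87 - 184/11*111 = -87 - 20424/11 = -21381/11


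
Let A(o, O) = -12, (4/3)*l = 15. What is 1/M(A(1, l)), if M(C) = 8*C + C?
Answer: -1/108 ≈ -0.0092593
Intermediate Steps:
l = 45/4 (l = (¾)*15 = 45/4 ≈ 11.250)
M(C) = 9*C
1/M(A(1, l)) = 1/(9*(-12)) = 1/(-108) = -1/108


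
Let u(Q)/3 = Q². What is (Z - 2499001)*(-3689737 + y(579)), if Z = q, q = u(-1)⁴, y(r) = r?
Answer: 9218910709360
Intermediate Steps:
u(Q) = 3*Q²
q = 81 (q = (3*(-1)²)⁴ = (3*1)⁴ = 3⁴ = 81)
Z = 81
(Z - 2499001)*(-3689737 + y(579)) = (81 - 2499001)*(-3689737 + 579) = -2498920*(-3689158) = 9218910709360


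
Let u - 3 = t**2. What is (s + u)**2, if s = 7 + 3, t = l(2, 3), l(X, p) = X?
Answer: 289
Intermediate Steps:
t = 2
u = 7 (u = 3 + 2**2 = 3 + 4 = 7)
s = 10
(s + u)**2 = (10 + 7)**2 = 17**2 = 289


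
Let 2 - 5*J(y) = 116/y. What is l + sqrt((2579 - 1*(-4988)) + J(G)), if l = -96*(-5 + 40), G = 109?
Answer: -3360 + sqrt(2247643765)/545 ≈ -3273.0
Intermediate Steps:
J(y) = 2/5 - 116/(5*y)
l = -3360 (l = -96*35 = -3360)
l + sqrt((2579 - 1*(-4988)) + J(G)) = -3360 + sqrt((2579 - 1*(-4988)) + (2/5)*(-58 + 109)/109) = -3360 + sqrt((2579 + 4988) + (2/5)*(1/109)*51) = -3360 + sqrt(7567 + 102/545) = -3360 + sqrt(4124117/545) = -3360 + sqrt(2247643765)/545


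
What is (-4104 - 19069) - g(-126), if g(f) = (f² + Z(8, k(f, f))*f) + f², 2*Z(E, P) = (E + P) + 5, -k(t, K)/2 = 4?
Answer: -54610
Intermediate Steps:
k(t, K) = -8 (k(t, K) = -2*4 = -8)
Z(E, P) = 5/2 + E/2 + P/2 (Z(E, P) = ((E + P) + 5)/2 = (5 + E + P)/2 = 5/2 + E/2 + P/2)
g(f) = 2*f² + 5*f/2 (g(f) = (f² + (5/2 + (½)*8 + (½)*(-8))*f) + f² = (f² + (5/2 + 4 - 4)*f) + f² = (f² + 5*f/2) + f² = 2*f² + 5*f/2)
(-4104 - 19069) - g(-126) = (-4104 - 19069) - (-126)*(5 + 4*(-126))/2 = -23173 - (-126)*(5 - 504)/2 = -23173 - (-126)*(-499)/2 = -23173 - 1*31437 = -23173 - 31437 = -54610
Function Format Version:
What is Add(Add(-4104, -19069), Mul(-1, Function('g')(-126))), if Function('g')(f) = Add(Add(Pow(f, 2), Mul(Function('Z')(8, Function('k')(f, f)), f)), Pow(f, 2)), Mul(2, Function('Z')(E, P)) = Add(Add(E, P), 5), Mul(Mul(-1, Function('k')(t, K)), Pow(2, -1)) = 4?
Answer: -54610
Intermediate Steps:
Function('k')(t, K) = -8 (Function('k')(t, K) = Mul(-2, 4) = -8)
Function('Z')(E, P) = Add(Rational(5, 2), Mul(Rational(1, 2), E), Mul(Rational(1, 2), P)) (Function('Z')(E, P) = Mul(Rational(1, 2), Add(Add(E, P), 5)) = Mul(Rational(1, 2), Add(5, E, P)) = Add(Rational(5, 2), Mul(Rational(1, 2), E), Mul(Rational(1, 2), P)))
Function('g')(f) = Add(Mul(2, Pow(f, 2)), Mul(Rational(5, 2), f)) (Function('g')(f) = Add(Add(Pow(f, 2), Mul(Add(Rational(5, 2), Mul(Rational(1, 2), 8), Mul(Rational(1, 2), -8)), f)), Pow(f, 2)) = Add(Add(Pow(f, 2), Mul(Add(Rational(5, 2), 4, -4), f)), Pow(f, 2)) = Add(Add(Pow(f, 2), Mul(Rational(5, 2), f)), Pow(f, 2)) = Add(Mul(2, Pow(f, 2)), Mul(Rational(5, 2), f)))
Add(Add(-4104, -19069), Mul(-1, Function('g')(-126))) = Add(Add(-4104, -19069), Mul(-1, Mul(Rational(1, 2), -126, Add(5, Mul(4, -126))))) = Add(-23173, Mul(-1, Mul(Rational(1, 2), -126, Add(5, -504)))) = Add(-23173, Mul(-1, Mul(Rational(1, 2), -126, -499))) = Add(-23173, Mul(-1, 31437)) = Add(-23173, -31437) = -54610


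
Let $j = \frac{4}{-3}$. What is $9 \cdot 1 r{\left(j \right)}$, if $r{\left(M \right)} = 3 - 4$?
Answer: $-9$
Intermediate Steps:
$j = - \frac{4}{3}$ ($j = 4 \left(- \frac{1}{3}\right) = - \frac{4}{3} \approx -1.3333$)
$r{\left(M \right)} = -1$ ($r{\left(M \right)} = 3 - 4 = -1$)
$9 \cdot 1 r{\left(j \right)} = 9 \cdot 1 \left(-1\right) = 9 \left(-1\right) = -9$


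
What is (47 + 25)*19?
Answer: 1368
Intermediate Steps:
(47 + 25)*19 = 72*19 = 1368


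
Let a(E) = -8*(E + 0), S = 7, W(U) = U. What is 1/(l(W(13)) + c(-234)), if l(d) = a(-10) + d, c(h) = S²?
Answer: 1/142 ≈ 0.0070423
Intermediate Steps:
a(E) = -8*E
c(h) = 49 (c(h) = 7² = 49)
l(d) = 80 + d (l(d) = -8*(-10) + d = 80 + d)
1/(l(W(13)) + c(-234)) = 1/((80 + 13) + 49) = 1/(93 + 49) = 1/142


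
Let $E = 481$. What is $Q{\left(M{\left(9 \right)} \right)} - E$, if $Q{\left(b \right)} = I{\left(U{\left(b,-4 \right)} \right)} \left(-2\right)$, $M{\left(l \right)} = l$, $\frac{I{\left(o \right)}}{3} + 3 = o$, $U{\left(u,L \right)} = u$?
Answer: $-517$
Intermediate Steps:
$I{\left(o \right)} = -9 + 3 o$
$Q{\left(b \right)} = 18 - 6 b$ ($Q{\left(b \right)} = \left(-9 + 3 b\right) \left(-2\right) = 18 - 6 b$)
$Q{\left(M{\left(9 \right)} \right)} - E = \left(18 - 54\right) - 481 = -36 - 481 = -517$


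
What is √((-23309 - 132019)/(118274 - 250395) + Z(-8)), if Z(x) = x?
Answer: 2*I*√29781394610/132121 ≈ 2.6123*I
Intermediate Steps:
√((-23309 - 132019)/(118274 - 250395) + Z(-8)) = √((-23309 - 132019)/(118274 - 250395) - 8) = √(-155328/(-132121) - 8) = √(-155328*(-1/132121) - 8) = √(155328/132121 - 8) = √(-901640/132121) = 2*I*√29781394610/132121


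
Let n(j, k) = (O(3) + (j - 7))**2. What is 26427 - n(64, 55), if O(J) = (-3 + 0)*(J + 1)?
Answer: 24402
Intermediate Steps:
O(J) = -3 - 3*J (O(J) = -3*(1 + J) = -3 - 3*J)
n(j, k) = (-19 + j)**2 (n(j, k) = ((-3 - 3*3) + (j - 7))**2 = ((-3 - 9) + (-7 + j))**2 = (-12 + (-7 + j))**2 = (-19 + j)**2)
26427 - n(64, 55) = 26427 - (-19 + 64)**2 = 26427 - 1*45**2 = 26427 - 1*2025 = 26427 - 2025 = 24402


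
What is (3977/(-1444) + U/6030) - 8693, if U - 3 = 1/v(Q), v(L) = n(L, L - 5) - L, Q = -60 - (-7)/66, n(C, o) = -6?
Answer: -14962463135709/1720663180 ≈ -8695.8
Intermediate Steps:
Q = -3953/66 (Q = -60 - (-7)/66 = -60 - 1*(-7/66) = -60 + 7/66 = -3953/66 ≈ -59.894)
v(L) = -6 - L
U = 10737/3557 (U = 3 + 1/(-6 - 1*(-3953/66)) = 3 + 1/(-6 + 3953/66) = 3 + 1/(3557/66) = 3 + 66/3557 = 10737/3557 ≈ 3.0186)
(3977/(-1444) + U/6030) - 8693 = (3977/(-1444) + (10737/3557)/6030) - 8693 = (3977*(-1/1444) + (10737/3557)*(1/6030)) - 8693 = (-3977/1444 + 1193/2383190) - 8693 = -4738111969/1720663180 - 8693 = -14962463135709/1720663180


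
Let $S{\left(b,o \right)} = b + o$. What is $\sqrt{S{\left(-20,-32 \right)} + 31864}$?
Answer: $2 \sqrt{7953} \approx 178.36$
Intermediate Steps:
$\sqrt{S{\left(-20,-32 \right)} + 31864} = \sqrt{\left(-20 - 32\right) + 31864} = \sqrt{-52 + 31864} = \sqrt{31812} = 2 \sqrt{7953}$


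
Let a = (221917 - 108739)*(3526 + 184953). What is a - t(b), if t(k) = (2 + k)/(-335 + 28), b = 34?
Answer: 6548824612470/307 ≈ 2.1332e+10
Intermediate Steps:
t(k) = -2/307 - k/307 (t(k) = (2 + k)/(-307) = (2 + k)*(-1/307) = -2/307 - k/307)
a = 21331676262 (a = 113178*188479 = 21331676262)
a - t(b) = 21331676262 - (-2/307 - 1/307*34) = 21331676262 - (-2/307 - 34/307) = 21331676262 - 1*(-36/307) = 21331676262 + 36/307 = 6548824612470/307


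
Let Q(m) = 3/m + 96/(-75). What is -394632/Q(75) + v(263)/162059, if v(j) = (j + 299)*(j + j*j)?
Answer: 1600051326504/5023829 ≈ 3.1849e+5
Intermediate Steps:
v(j) = (299 + j)*(j + j²)
Q(m) = -32/25 + 3/m (Q(m) = 3/m + 96*(-1/75) = 3/m - 32/25 = -32/25 + 3/m)
-394632/Q(75) + v(263)/162059 = -394632/(-32/25 + 3/75) + (263*(299 + 263² + 300*263))/162059 = -394632/(-32/25 + 3*(1/75)) + (263*(299 + 69169 + 78900))*(1/162059) = -394632/(-32/25 + 1/25) + (263*148368)*(1/162059) = -394632/(-31/25) + 39020784*(1/162059) = -394632*(-25/31) + 39020784/162059 = 9865800/31 + 39020784/162059 = 1600051326504/5023829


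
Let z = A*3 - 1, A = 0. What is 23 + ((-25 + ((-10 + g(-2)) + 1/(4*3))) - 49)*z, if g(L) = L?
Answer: 1307/12 ≈ 108.92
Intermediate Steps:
z = -1 (z = 0*3 - 1 = 0 - 1 = -1)
23 + ((-25 + ((-10 + g(-2)) + 1/(4*3))) - 49)*z = 23 + ((-25 + ((-10 - 2) + 1/(4*3))) - 49)*(-1) = 23 + ((-25 + (-12 + 1/12)) - 49)*(-1) = 23 + ((-25 - 143/12) - 49)*(-1) = 23 + (-443/12 - 49)*(-1) = 23 - 1031/12*(-1) = 23 + 1031/12 = 1307/12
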